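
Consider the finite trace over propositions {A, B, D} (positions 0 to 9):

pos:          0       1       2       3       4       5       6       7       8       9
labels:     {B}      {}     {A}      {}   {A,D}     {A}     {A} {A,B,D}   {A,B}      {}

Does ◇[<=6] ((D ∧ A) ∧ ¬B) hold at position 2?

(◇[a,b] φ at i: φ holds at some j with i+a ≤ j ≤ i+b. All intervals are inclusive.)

Yes

Check ((D ∧ A) ∧ ¬B) at each j in [2,8]:
  j=2: false
  j=3: false
  j=4: true
  j=5: false
  j=6: false
  j=7: false
  j=8: false
Found at j=4 → formula holds.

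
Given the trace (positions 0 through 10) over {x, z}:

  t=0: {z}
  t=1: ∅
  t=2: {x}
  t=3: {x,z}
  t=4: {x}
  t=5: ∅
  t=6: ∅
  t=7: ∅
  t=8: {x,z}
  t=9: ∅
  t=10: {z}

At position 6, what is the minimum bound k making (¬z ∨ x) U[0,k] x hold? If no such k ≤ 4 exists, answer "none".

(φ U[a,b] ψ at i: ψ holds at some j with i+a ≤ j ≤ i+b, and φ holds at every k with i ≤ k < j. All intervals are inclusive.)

Need earliest j ≥ 6 with x, and (¬z ∨ x) at every k in [6,j-1].
  j=6: rhs fails.
  j=7: rhs fails.
  j=8: rhs holds; lhs holds on [6,7]. k = 2.

2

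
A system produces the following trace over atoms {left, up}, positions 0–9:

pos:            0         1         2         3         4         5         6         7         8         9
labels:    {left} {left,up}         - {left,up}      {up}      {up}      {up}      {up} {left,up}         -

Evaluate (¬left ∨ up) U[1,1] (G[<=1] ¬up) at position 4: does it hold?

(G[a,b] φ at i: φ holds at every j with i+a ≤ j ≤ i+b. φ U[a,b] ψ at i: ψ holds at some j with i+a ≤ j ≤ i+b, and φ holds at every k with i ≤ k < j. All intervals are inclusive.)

Does not hold

Need some j in [5,5] with G[<=1] ¬up, and (¬left ∨ up) at every k in [4,j-1].
  j=5: G[<=1] ¬up — fails at 5.
No j in the window works → until fails.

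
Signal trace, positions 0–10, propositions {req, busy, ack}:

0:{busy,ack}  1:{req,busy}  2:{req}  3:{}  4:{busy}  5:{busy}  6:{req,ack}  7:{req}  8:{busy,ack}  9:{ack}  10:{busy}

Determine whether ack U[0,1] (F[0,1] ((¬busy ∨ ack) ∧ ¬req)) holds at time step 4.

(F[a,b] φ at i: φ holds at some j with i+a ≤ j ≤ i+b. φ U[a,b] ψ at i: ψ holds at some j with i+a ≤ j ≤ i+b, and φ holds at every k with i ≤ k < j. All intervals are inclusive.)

False

Need some j in [4,5] with F[0,1] ((¬busy ∨ ack) ∧ ¬req), and ack at every k in [4,j-1].
  j=4: F[0,1] ((¬busy ∨ ack) ∧ ¬req) — fails (none in [4,5]).
  j=5: F[0,1] ((¬busy ∨ ack) ∧ ¬req) — fails (none in [5,6]).
No j in the window works → until fails.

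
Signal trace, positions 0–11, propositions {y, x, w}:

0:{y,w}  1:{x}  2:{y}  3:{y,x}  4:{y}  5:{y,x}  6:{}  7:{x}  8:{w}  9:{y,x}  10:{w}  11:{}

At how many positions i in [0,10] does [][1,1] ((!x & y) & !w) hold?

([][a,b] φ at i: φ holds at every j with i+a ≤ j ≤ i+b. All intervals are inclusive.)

Evaluate at each i in [0,10]:
  i=0: ✗ (fails at j=1)
  i=1: ✓ (all of [2,2])
  i=2: ✗ (fails at j=3)
  i=3: ✓ (all of [4,4])
  i=4: ✗ (fails at j=5)
  i=5: ✗ (fails at j=6)
  i=6: ✗ (fails at j=7)
  i=7: ✗ (fails at j=8)
  i=8: ✗ (fails at j=9)
  i=9: ✗ (fails at j=10)
  i=10: ✗ (fails at j=11)
Positions where it holds: {1, 3} → 2.

2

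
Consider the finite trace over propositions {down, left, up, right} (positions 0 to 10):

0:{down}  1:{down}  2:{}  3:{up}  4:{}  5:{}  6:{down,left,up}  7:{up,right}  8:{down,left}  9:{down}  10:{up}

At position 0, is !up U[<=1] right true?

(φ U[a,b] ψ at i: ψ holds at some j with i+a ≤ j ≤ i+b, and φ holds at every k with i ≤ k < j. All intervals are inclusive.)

Does not hold

Need some j in [0,1] with right, and !up at every k in [0,j-1].
  j=0: right false.
  j=1: right false.
No j in the window works → until fails.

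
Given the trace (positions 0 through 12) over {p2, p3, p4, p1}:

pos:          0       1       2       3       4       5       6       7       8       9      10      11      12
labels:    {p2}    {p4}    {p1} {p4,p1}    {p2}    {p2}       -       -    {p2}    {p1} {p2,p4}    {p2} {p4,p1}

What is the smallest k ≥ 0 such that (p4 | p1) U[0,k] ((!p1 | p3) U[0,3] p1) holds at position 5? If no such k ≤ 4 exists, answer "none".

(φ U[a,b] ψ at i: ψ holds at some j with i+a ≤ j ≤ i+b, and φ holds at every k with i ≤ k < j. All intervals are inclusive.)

none

Need earliest j ≥ 5 with ((!p1 | p3) U[0,3] p1), and (p4 | p1) at every k in [5,j-1].
  j=5: rhs fails.
  j=6: rhs holds but lhs fails at k=5.
  j=7: rhs holds but lhs fails at k=5.
  j=8: rhs holds but lhs fails at k=5.
  j=9: rhs holds but lhs fails at k=5.
No witness within the range → none.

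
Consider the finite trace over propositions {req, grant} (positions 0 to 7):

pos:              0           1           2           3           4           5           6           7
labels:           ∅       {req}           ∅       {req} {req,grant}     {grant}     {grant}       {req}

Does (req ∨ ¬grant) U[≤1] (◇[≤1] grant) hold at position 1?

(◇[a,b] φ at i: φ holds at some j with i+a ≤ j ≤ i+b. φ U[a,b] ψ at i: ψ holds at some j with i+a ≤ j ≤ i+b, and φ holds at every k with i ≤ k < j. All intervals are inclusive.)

Does not hold

Need some j in [1,2] with ◇[≤1] grant, and (req ∨ ¬grant) at every k in [1,j-1].
  j=1: ◇[≤1] grant — fails (none in [1,2]).
  j=2: ◇[≤1] grant — fails (none in [2,3]).
No j in the window works → until fails.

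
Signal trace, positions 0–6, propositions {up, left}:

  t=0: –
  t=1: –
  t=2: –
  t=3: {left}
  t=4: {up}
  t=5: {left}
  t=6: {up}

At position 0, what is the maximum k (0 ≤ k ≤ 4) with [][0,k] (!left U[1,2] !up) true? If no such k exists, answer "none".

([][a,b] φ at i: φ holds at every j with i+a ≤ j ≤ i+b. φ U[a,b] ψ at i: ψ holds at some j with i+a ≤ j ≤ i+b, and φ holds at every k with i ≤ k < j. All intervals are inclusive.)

(!left U[1,2] !up) must hold from j=0 onward; find where it first fails.
  j=0: holds
  j=1: holds
  j=2: holds
  j=3: fails
Holds on [0,2], so largest k = 2.

2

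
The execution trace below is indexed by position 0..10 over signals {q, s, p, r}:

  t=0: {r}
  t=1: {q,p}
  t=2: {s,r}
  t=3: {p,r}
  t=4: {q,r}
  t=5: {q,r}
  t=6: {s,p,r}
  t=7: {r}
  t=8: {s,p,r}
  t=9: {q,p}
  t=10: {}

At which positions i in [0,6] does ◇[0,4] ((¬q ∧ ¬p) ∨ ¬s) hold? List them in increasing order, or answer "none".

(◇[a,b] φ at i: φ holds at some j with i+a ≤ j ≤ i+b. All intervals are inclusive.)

0, 1, 2, 3, 4, 5, 6

Evaluate at each i in [0,6]:
  i=0: ✓ (witness j=0)
  i=1: ✓ (witness j=1)
  i=2: ✓ (witness j=2)
  i=3: ✓ (witness j=3)
  i=4: ✓ (witness j=4)
  i=5: ✓ (witness j=5)
  i=6: ✓ (witness j=7)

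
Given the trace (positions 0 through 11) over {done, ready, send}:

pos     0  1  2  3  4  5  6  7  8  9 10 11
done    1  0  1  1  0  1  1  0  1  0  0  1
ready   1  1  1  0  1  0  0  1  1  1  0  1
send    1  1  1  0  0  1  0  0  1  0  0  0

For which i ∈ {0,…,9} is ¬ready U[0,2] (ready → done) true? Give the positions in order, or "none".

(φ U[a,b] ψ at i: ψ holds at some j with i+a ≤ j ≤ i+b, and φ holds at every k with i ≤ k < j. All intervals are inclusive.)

0, 2, 3, 5, 6, 8

Evaluate at each i in [0,9]:
  i=0: ✓ (rhs at j=0)
  i=1: ✗ (lhs fails at k=1 before rhs at j=2)
  i=2: ✓ (rhs at j=2)
  i=3: ✓ (rhs at j=3)
  i=4: ✗ (lhs fails at k=4 before rhs at j=5)
  i=5: ✓ (rhs at j=5)
  i=6: ✓ (rhs at j=6)
  i=7: ✗ (lhs fails at k=7 before rhs at j=8)
  i=8: ✓ (rhs at j=8)
  i=9: ✗ (lhs fails at k=9 before rhs at j=10)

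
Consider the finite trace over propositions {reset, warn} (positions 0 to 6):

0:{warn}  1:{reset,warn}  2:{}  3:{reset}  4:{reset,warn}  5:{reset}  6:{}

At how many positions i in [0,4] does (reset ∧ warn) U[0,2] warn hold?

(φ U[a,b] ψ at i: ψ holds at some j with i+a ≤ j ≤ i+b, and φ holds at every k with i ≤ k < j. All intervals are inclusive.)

Evaluate at each i in [0,4]:
  i=0: ✓ (rhs at j=0)
  i=1: ✓ (rhs at j=1)
  i=2: ✗ (lhs fails at k=2 before rhs at j=4)
  i=3: ✗ (lhs fails at k=3 before rhs at j=4)
  i=4: ✓ (rhs at j=4)
Positions where it holds: {0, 1, 4} → 3.

3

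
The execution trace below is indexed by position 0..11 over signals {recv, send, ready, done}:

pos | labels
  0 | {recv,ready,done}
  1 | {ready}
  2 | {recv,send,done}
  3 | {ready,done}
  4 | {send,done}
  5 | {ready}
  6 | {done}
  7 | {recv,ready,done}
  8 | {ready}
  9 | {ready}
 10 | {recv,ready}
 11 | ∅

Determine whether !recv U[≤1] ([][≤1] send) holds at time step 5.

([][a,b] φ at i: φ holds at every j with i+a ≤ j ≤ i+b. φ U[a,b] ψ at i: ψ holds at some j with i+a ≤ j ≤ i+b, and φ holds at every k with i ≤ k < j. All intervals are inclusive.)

Does not hold

Need some j in [5,6] with [][≤1] send, and !recv at every k in [5,j-1].
  j=5: [][≤1] send — fails at 5.
  j=6: [][≤1] send — fails at 6.
No j in the window works → until fails.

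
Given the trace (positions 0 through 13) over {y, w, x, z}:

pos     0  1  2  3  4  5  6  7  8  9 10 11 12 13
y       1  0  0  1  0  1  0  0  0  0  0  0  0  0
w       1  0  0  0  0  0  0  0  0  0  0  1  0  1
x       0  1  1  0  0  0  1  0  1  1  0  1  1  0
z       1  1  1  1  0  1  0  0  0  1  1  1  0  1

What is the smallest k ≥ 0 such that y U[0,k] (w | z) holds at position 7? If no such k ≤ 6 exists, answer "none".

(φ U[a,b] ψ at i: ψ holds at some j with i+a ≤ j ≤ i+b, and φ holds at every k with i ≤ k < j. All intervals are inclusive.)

none

Need earliest j ≥ 7 with (w | z), and y at every k in [7,j-1].
  j=7: rhs fails.
  j=8: rhs fails.
  j=9: rhs holds but lhs fails at k=7.
  j=10: rhs holds but lhs fails at k=7.
  j=11: rhs holds but lhs fails at k=7.
  j=12: rhs fails.
  j=13: rhs holds but lhs fails at k=7.
No witness within the range → none.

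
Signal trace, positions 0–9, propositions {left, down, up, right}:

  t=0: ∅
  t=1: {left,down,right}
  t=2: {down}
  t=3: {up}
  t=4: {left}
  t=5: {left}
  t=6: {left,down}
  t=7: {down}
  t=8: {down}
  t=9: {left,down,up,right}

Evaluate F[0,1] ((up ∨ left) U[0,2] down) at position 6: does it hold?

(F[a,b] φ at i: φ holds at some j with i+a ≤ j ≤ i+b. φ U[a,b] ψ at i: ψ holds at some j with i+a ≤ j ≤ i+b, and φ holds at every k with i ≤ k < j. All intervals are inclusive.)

Yes

Check ((up ∨ left) U[0,2] down) at each j in [6,7]:
  j=6: holds
  j=7: holds
Found at j=6 → formula holds.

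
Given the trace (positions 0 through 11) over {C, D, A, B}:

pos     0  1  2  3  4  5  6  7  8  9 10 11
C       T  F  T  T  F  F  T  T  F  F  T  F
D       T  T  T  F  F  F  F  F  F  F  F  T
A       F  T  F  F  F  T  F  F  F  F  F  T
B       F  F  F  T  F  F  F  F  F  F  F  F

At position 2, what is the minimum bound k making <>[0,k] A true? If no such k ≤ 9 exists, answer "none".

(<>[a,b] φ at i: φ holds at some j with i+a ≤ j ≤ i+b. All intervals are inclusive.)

3

Scan j = 2,3,… for A:
  j=2: fails
  j=3: fails
  j=4: fails
  j=5: holds
First hit at j=5, so smallest k = 5-2 = 3.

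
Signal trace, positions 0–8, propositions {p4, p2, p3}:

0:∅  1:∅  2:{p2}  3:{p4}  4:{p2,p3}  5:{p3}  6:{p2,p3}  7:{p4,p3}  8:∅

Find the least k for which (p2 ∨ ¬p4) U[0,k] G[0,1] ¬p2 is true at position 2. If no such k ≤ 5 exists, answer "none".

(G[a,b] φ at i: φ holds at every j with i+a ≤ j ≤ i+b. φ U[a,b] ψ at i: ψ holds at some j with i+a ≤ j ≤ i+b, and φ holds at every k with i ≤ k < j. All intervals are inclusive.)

none

Need earliest j ≥ 2 with G[0,1] ¬p2, and (p2 ∨ ¬p4) at every k in [2,j-1].
  j=2: rhs fails.
  j=3: rhs fails.
  j=4: rhs fails.
  j=5: rhs fails.
  j=6: rhs fails.
  j=7: rhs holds but lhs fails at k=3.
No witness within the range → none.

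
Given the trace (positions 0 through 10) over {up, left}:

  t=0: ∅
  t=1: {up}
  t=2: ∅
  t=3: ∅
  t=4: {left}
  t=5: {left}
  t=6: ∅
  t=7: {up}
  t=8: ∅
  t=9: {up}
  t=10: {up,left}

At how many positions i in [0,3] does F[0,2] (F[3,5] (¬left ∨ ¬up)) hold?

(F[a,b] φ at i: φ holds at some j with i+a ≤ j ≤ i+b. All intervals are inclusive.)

4

Evaluate at each i in [0,3]:
  i=0: ✓ (witness j=0)
  i=1: ✓ (witness j=1)
  i=2: ✓ (witness j=2)
  i=3: ✓ (witness j=3)
Positions where it holds: {0, 1, 2, 3} → 4.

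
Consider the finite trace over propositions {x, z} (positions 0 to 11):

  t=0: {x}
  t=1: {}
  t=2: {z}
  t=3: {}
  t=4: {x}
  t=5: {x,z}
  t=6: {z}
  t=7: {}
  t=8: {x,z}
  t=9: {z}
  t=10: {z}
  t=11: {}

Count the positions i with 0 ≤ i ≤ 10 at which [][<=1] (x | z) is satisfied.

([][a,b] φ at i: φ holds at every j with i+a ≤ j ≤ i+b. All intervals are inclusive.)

Evaluate at each i in [0,10]:
  i=0: ✗ (fails at j=1)
  i=1: ✗ (fails at j=1)
  i=2: ✗ (fails at j=3)
  i=3: ✗ (fails at j=3)
  i=4: ✓ (all of [4,5])
  i=5: ✓ (all of [5,6])
  i=6: ✗ (fails at j=7)
  i=7: ✗ (fails at j=7)
  i=8: ✓ (all of [8,9])
  i=9: ✓ (all of [9,10])
  i=10: ✗ (fails at j=11)
Positions where it holds: {4, 5, 8, 9} → 4.

4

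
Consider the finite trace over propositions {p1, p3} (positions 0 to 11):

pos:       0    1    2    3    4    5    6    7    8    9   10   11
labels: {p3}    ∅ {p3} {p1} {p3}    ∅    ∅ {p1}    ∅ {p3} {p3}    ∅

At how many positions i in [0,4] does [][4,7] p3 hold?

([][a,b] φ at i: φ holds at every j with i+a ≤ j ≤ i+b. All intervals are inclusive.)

Evaluate at each i in [0,4]:
  i=0: ✗ (fails at j=5)
  i=1: ✗ (fails at j=5)
  i=2: ✗ (fails at j=6)
  i=3: ✗ (fails at j=7)
  i=4: ✗ (fails at j=8)
Positions where it holds: {} → 0.

0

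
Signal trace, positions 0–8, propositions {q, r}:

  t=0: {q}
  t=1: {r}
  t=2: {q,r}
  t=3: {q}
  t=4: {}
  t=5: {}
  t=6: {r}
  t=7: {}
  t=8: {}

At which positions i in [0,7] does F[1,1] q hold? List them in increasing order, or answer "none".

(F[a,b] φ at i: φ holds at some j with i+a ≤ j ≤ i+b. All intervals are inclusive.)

Evaluate at each i in [0,7]:
  i=0: ✗ (none in [1,1])
  i=1: ✓ (witness j=2)
  i=2: ✓ (witness j=3)
  i=3: ✗ (none in [4,4])
  i=4: ✗ (none in [5,5])
  i=5: ✗ (none in [6,6])
  i=6: ✗ (none in [7,7])
  i=7: ✗ (none in [8,8])

1, 2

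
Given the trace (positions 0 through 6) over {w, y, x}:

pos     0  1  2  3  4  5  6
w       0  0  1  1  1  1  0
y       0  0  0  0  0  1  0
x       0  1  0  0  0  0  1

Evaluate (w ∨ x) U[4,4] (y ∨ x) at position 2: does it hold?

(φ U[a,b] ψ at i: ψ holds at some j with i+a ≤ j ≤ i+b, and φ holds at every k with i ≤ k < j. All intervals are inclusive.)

Holds

Need some j in [6,6] with (y ∨ x), and (w ∨ x) at every k in [2,j-1].
  j=6: (y ∨ x) holds; (w ∨ x) holds at every k in [2,5] → satisfied.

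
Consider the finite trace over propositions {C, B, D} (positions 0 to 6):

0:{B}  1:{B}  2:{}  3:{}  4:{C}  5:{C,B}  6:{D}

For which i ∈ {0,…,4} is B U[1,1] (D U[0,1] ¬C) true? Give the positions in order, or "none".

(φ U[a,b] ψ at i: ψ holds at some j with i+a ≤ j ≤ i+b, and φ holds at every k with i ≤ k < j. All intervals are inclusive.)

0, 1

Evaluate at each i in [0,4]:
  i=0: ✓ (rhs at j=1; lhs holds on [0,0])
  i=1: ✓ (rhs at j=2; lhs holds on [1,1])
  i=2: ✗ (lhs fails at k=2 before rhs at j=3)
  i=3: ✗ (no rhs in [4,4])
  i=4: ✗ (no rhs in [5,5])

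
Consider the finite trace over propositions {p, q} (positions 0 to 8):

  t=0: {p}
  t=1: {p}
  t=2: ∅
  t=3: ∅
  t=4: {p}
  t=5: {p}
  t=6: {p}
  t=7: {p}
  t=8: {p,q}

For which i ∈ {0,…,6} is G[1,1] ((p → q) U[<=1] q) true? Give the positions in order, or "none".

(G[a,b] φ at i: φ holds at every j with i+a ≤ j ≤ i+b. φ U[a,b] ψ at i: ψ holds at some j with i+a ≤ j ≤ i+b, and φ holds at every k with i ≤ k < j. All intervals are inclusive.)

none

Evaluate at each i in [0,6]:
  i=0: ✗ (fails at j=1)
  i=1: ✗ (fails at j=2)
  i=2: ✗ (fails at j=3)
  i=3: ✗ (fails at j=4)
  i=4: ✗ (fails at j=5)
  i=5: ✗ (fails at j=6)
  i=6: ✗ (fails at j=7)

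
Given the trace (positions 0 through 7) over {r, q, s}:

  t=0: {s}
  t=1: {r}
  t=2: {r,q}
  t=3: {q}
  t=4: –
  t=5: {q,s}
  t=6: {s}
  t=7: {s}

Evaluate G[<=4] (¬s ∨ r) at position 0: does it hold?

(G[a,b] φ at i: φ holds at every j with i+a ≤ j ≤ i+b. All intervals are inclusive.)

Does not hold

Check (¬s ∨ r) at every j in [0,4]:
  j=0: false
  j=1: true
  j=2: true
  j=3: true
  j=4: true
Fails at j=0 → formula fails.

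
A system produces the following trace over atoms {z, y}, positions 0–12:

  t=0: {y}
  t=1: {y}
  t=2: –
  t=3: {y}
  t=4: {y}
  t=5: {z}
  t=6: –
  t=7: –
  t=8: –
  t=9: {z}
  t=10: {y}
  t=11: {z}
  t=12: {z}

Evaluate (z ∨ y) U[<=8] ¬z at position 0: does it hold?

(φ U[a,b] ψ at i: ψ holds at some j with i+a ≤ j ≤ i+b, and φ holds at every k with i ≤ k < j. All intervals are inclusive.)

Yes

Need some j in [0,8] with ¬z, and (z ∨ y) at every k in [0,j-1].
  j=0: ¬z holds; no prefix to check → satisfied.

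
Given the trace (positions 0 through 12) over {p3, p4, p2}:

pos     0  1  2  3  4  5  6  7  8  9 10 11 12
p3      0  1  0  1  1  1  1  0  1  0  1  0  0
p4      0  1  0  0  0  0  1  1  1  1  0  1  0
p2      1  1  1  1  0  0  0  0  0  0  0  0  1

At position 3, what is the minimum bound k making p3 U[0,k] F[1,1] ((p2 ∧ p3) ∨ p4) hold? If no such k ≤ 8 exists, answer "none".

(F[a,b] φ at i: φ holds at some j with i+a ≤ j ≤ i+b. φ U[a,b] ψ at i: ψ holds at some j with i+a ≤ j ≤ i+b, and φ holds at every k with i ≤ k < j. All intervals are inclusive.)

Need earliest j ≥ 3 with F[1,1] ((p2 ∧ p3) ∨ p4), and p3 at every k in [3,j-1].
  j=3: rhs fails.
  j=4: rhs fails.
  j=5: rhs holds; lhs holds on [3,4]. k = 2.

2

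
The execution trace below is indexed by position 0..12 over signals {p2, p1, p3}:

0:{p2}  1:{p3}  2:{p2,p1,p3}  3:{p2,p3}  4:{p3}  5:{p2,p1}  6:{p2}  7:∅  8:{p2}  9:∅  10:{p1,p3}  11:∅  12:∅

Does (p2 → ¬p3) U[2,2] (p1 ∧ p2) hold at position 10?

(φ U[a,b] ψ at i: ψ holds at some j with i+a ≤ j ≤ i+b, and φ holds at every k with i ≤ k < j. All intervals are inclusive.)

Need some j in [12,12] with (p1 ∧ p2), and (p2 → ¬p3) at every k in [10,j-1].
  j=12: (p1 ∧ p2) false.
No j in the window works → until fails.

Does not hold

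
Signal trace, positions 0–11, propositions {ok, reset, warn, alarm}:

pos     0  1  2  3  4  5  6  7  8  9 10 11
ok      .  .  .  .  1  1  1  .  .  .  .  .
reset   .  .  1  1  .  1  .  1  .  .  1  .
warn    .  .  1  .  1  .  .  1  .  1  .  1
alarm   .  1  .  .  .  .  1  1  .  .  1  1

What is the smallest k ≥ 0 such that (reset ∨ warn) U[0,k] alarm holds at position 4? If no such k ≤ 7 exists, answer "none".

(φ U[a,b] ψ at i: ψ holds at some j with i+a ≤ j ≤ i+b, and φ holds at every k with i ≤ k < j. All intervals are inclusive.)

Need earliest j ≥ 4 with alarm, and (reset ∨ warn) at every k in [4,j-1].
  j=4: rhs fails.
  j=5: rhs fails.
  j=6: rhs holds; lhs holds on [4,5]. k = 2.

2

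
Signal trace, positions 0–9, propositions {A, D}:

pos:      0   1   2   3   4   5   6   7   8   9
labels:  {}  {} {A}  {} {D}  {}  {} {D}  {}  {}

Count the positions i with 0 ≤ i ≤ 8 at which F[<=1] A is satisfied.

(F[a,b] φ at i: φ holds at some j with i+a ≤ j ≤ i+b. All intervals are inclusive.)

Evaluate at each i in [0,8]:
  i=0: ✗ (none in [0,1])
  i=1: ✓ (witness j=2)
  i=2: ✓ (witness j=2)
  i=3: ✗ (none in [3,4])
  i=4: ✗ (none in [4,5])
  i=5: ✗ (none in [5,6])
  i=6: ✗ (none in [6,7])
  i=7: ✗ (none in [7,8])
  i=8: ✗ (none in [8,9])
Positions where it holds: {1, 2} → 2.

2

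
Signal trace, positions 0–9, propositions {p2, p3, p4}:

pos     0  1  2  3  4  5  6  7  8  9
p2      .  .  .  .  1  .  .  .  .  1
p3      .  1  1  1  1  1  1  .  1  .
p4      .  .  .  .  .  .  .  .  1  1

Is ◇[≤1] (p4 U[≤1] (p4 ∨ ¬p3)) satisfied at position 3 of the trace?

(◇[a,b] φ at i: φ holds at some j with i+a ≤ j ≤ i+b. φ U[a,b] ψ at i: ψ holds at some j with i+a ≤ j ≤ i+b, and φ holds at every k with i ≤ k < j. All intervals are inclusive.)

False

Check (p4 U[≤1] (p4 ∨ ¬p3)) at each j in [3,4]:
  j=3: fails
  j=4: fails
No position in the window satisfies it → formula fails.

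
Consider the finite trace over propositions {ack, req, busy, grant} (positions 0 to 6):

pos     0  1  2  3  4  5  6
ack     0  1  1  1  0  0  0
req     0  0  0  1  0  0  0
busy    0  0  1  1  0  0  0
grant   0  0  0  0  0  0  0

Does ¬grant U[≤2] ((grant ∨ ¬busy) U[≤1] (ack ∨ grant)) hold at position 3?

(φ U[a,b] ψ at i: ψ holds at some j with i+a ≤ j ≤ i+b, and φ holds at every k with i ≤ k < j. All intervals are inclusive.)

Need some j in [3,5] with ((grant ∨ ¬busy) U[≤1] (ack ∨ grant)), and ¬grant at every k in [3,j-1].
  j=3: ((grant ∨ ¬busy) U[≤1] (ack ∨ grant)) holds; no prefix to check → satisfied.

Holds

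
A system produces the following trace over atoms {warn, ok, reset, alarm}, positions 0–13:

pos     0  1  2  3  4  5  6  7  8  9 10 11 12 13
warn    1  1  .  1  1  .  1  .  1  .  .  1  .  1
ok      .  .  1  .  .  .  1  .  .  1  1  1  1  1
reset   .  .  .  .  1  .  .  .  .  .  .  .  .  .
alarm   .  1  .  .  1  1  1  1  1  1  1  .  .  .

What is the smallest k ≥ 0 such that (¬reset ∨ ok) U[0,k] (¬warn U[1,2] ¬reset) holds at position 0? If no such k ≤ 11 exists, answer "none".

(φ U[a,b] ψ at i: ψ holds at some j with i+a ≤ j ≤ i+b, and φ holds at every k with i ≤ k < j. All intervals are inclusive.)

Need earliest j ≥ 0 with (¬warn U[1,2] ¬reset), and (¬reset ∨ ok) at every k in [0,j-1].
  j=0: rhs fails.
  j=1: rhs fails.
  j=2: rhs holds; lhs holds on [0,1]. k = 2.

2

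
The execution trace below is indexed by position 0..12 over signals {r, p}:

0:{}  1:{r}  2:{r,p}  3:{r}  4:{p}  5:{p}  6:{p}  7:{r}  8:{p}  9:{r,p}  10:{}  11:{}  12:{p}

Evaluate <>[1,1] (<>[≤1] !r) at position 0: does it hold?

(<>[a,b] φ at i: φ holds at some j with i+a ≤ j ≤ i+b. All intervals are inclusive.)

No

Check <>[≤1] !r at each j in [1,1]:
  j=1: fails (none in [1,2])
No position in the window satisfies it → formula fails.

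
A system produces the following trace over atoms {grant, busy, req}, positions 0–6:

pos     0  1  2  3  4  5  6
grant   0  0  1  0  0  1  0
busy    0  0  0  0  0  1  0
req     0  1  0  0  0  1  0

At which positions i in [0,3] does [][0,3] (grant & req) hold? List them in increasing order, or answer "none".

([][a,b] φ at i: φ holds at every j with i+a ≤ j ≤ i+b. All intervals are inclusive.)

none

Evaluate at each i in [0,3]:
  i=0: ✗ (fails at j=0)
  i=1: ✗ (fails at j=1)
  i=2: ✗ (fails at j=2)
  i=3: ✗ (fails at j=3)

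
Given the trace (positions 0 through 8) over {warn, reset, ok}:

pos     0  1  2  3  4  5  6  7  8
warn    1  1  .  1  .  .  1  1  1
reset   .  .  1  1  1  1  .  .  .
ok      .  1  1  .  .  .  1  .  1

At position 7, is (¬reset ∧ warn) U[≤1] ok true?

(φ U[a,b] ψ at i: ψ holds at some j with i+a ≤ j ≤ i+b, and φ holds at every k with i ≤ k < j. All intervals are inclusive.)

Need some j in [7,8] with ok, and (¬reset ∧ warn) at every k in [7,j-1].
  j=7: ok false.
  j=8: ok holds; (¬reset ∧ warn) holds at every k in [7,7] → satisfied.

Yes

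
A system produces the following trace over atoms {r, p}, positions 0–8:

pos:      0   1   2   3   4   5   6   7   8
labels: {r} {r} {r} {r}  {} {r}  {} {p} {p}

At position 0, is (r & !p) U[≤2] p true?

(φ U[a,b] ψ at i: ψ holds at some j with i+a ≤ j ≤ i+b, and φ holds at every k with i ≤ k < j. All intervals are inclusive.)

Need some j in [0,2] with p, and (r & !p) at every k in [0,j-1].
  j=0: p false.
  j=1: p false.
  j=2: p false.
No j in the window works → until fails.

False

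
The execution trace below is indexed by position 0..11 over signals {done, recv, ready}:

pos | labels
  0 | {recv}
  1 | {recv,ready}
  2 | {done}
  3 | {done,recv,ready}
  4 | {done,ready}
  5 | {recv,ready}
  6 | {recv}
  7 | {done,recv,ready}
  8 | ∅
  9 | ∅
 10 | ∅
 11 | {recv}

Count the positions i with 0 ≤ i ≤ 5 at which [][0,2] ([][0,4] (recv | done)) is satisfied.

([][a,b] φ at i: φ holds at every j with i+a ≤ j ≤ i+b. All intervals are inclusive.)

Evaluate at each i in [0,5]:
  i=0: ✓ (all of [0,2])
  i=1: ✓ (all of [1,3])
  i=2: ✗ (fails at j=4)
  i=3: ✗ (fails at j=4)
  i=4: ✗ (fails at j=4)
  i=5: ✗ (fails at j=5)
Positions where it holds: {0, 1} → 2.

2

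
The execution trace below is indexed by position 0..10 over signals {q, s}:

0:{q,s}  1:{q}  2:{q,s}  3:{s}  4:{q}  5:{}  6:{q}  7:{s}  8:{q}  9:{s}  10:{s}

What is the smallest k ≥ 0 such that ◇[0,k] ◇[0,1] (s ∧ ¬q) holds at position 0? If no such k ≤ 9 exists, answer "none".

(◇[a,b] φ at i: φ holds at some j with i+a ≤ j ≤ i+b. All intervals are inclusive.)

Scan j = 0,1,… for ◇[0,1] (s ∧ ¬q):
  j=0: fails
  j=1: fails
  j=2: holds
First hit at j=2, so smallest k = 2-0 = 2.

2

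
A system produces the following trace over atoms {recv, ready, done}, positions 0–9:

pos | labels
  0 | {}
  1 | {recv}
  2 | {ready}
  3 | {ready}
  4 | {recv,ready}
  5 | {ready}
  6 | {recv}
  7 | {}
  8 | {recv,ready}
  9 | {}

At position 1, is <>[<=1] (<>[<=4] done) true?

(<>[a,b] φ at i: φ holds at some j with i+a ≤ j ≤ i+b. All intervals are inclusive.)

Does not hold

Check <>[<=4] done at each j in [1,2]:
  j=1: fails (none in [1,5])
  j=2: fails (none in [2,6])
No position in the window satisfies it → formula fails.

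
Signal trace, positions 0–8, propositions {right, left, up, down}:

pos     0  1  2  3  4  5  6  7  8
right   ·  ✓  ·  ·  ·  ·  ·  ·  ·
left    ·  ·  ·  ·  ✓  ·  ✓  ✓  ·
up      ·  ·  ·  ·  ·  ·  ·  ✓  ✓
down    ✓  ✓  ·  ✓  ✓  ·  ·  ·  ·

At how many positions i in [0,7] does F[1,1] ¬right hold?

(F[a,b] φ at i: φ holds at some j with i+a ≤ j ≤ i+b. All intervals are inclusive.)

Evaluate at each i in [0,7]:
  i=0: ✗ (none in [1,1])
  i=1: ✓ (witness j=2)
  i=2: ✓ (witness j=3)
  i=3: ✓ (witness j=4)
  i=4: ✓ (witness j=5)
  i=5: ✓ (witness j=6)
  i=6: ✓ (witness j=7)
  i=7: ✓ (witness j=8)
Positions where it holds: {1, 2, 3, 4, 5, 6, 7} → 7.

7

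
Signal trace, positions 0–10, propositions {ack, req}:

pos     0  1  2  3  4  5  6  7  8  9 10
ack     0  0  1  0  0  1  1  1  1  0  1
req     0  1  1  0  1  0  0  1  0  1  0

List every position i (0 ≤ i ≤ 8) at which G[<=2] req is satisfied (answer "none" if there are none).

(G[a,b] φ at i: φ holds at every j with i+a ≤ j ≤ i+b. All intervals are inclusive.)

none

Evaluate at each i in [0,8]:
  i=0: ✗ (fails at j=0)
  i=1: ✗ (fails at j=3)
  i=2: ✗ (fails at j=3)
  i=3: ✗ (fails at j=3)
  i=4: ✗ (fails at j=5)
  i=5: ✗ (fails at j=5)
  i=6: ✗ (fails at j=6)
  i=7: ✗ (fails at j=8)
  i=8: ✗ (fails at j=8)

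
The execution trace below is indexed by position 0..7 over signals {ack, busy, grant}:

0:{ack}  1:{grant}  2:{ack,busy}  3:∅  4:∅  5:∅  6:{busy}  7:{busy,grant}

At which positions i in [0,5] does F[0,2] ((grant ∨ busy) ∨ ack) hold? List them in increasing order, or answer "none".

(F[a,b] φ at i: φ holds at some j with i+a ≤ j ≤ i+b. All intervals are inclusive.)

Evaluate at each i in [0,5]:
  i=0: ✓ (witness j=0)
  i=1: ✓ (witness j=1)
  i=2: ✓ (witness j=2)
  i=3: ✗ (none in [3,5])
  i=4: ✓ (witness j=6)
  i=5: ✓ (witness j=6)

0, 1, 2, 4, 5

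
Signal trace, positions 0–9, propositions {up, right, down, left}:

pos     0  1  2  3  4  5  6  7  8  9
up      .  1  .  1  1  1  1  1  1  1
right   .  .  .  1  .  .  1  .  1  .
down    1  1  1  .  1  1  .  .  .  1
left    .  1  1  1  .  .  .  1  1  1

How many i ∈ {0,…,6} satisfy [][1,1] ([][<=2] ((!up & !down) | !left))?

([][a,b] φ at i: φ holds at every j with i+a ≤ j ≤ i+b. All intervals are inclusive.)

1

Evaluate at each i in [0,6]:
  i=0: ✗ (fails at j=1)
  i=1: ✗ (fails at j=2)
  i=2: ✗ (fails at j=3)
  i=3: ✓ (all of [4,4])
  i=4: ✗ (fails at j=5)
  i=5: ✗ (fails at j=6)
  i=6: ✗ (fails at j=7)
Positions where it holds: {3} → 1.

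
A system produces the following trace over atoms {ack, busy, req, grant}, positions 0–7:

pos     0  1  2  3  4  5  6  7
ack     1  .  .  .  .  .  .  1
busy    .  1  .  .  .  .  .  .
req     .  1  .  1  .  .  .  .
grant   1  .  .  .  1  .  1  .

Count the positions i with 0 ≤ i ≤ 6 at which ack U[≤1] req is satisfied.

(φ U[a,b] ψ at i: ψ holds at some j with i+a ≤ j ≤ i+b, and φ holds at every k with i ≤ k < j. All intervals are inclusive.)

Evaluate at each i in [0,6]:
  i=0: ✓ (rhs at j=1; lhs holds on [0,0])
  i=1: ✓ (rhs at j=1)
  i=2: ✗ (lhs fails at k=2 before rhs at j=3)
  i=3: ✓ (rhs at j=3)
  i=4: ✗ (no rhs in [4,5])
  i=5: ✗ (no rhs in [5,6])
  i=6: ✗ (no rhs in [6,7])
Positions where it holds: {0, 1, 3} → 3.

3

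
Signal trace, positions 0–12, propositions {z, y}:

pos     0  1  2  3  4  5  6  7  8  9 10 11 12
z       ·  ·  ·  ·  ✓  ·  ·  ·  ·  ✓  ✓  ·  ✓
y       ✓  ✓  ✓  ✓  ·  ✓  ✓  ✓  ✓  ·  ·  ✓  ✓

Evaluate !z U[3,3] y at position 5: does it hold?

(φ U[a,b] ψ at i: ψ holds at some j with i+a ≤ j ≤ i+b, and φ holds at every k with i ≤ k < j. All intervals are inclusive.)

Need some j in [8,8] with y, and !z at every k in [5,j-1].
  j=8: y holds; !z holds at every k in [5,7] → satisfied.

Yes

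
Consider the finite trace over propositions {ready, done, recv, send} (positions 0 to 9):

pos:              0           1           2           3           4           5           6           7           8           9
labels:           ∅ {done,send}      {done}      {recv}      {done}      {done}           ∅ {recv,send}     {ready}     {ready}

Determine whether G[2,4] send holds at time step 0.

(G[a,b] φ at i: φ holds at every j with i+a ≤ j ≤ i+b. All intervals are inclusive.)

Check send at every j in [2,4]:
  j=2: false
  j=3: false
  j=4: false
Fails at j=2 → formula fails.

False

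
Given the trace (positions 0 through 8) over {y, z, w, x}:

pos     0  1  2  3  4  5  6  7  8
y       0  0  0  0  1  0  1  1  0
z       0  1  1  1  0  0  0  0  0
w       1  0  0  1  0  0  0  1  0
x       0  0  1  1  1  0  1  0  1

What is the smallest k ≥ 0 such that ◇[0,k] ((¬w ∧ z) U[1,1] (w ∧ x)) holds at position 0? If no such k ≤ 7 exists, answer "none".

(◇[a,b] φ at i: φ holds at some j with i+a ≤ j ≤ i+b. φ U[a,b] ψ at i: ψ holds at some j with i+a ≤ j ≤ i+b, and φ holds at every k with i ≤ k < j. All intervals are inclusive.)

2

Scan j = 0,1,… for ((¬w ∧ z) U[1,1] (w ∧ x)):
  j=0: fails
  j=1: fails
  j=2: holds
First hit at j=2, so smallest k = 2-0 = 2.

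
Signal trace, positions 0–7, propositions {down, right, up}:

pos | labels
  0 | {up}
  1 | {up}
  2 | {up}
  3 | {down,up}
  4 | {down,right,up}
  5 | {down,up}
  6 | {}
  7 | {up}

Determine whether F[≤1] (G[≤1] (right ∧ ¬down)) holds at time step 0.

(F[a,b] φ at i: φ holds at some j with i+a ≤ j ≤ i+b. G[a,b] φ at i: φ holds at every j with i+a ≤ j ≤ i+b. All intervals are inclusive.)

Check G[≤1] (right ∧ ¬down) at each j in [0,1]:
  j=0: fails at 0
  j=1: fails at 1
No position in the window satisfies it → formula fails.

Does not hold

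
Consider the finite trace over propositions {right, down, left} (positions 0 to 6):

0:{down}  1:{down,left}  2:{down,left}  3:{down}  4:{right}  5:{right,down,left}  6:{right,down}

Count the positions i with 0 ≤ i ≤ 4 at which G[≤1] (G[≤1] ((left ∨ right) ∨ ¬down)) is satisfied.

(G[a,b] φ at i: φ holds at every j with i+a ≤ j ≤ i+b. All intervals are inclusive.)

1

Evaluate at each i in [0,4]:
  i=0: ✗ (fails at j=0)
  i=1: ✗ (fails at j=2)
  i=2: ✗ (fails at j=2)
  i=3: ✗ (fails at j=3)
  i=4: ✓ (all of [4,5])
Positions where it holds: {4} → 1.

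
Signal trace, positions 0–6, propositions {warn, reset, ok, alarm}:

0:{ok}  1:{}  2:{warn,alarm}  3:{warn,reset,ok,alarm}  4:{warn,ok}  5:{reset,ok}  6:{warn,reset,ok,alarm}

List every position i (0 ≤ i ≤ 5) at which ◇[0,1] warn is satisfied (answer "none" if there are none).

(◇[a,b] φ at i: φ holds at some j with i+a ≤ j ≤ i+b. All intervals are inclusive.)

1, 2, 3, 4, 5

Evaluate at each i in [0,5]:
  i=0: ✗ (none in [0,1])
  i=1: ✓ (witness j=2)
  i=2: ✓ (witness j=2)
  i=3: ✓ (witness j=3)
  i=4: ✓ (witness j=4)
  i=5: ✓ (witness j=6)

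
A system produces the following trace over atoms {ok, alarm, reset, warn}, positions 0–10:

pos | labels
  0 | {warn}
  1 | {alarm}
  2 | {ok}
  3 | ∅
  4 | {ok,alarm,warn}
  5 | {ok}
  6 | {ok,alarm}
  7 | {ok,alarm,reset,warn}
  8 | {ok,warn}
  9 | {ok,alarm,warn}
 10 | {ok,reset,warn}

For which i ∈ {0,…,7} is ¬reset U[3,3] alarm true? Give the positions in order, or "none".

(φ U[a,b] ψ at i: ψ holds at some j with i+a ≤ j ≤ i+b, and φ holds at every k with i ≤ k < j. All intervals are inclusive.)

1, 3, 4

Evaluate at each i in [0,7]:
  i=0: ✗ (no rhs in [3,3])
  i=1: ✓ (rhs at j=4; lhs holds on [1,3])
  i=2: ✗ (no rhs in [5,5])
  i=3: ✓ (rhs at j=6; lhs holds on [3,5])
  i=4: ✓ (rhs at j=7; lhs holds on [4,6])
  i=5: ✗ (no rhs in [8,8])
  i=6: ✗ (lhs fails at k=7 before rhs at j=9)
  i=7: ✗ (no rhs in [10,10])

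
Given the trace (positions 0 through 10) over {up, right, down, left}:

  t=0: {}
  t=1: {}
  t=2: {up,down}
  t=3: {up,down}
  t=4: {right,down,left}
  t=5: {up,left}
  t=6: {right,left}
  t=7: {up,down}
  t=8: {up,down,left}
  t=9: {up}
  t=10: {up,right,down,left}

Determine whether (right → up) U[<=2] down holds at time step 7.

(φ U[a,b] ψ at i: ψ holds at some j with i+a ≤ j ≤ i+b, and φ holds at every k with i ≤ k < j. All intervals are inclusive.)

Yes

Need some j in [7,9] with down, and (right → up) at every k in [7,j-1].
  j=7: down holds; no prefix to check → satisfied.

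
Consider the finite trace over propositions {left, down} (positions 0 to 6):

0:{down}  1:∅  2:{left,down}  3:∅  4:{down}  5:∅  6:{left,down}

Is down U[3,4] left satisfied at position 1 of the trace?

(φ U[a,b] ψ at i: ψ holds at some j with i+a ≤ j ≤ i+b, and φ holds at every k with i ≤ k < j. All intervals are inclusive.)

False

Need some j in [4,5] with left, and down at every k in [1,j-1].
  j=4: left false.
  j=5: left false.
No j in the window works → until fails.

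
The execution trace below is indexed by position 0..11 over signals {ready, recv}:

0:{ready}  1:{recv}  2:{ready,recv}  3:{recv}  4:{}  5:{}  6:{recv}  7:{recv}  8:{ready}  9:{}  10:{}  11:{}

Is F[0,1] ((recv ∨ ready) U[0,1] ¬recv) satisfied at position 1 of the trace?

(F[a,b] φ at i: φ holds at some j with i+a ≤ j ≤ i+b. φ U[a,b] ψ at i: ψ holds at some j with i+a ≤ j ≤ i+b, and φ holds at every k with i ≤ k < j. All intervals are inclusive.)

No

Check ((recv ∨ ready) U[0,1] ¬recv) at each j in [1,2]:
  j=1: fails
  j=2: fails
No position in the window satisfies it → formula fails.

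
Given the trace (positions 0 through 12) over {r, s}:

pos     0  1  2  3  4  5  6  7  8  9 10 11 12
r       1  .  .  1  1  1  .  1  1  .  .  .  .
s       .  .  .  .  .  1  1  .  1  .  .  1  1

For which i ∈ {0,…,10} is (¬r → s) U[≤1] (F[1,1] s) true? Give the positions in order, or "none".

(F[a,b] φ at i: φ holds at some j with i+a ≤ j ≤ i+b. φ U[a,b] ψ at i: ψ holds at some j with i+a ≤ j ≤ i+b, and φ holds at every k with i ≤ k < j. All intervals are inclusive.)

Evaluate at each i in [0,10]:
  i=0: ✗ (no rhs in [0,1])
  i=1: ✗ (no rhs in [1,2])
  i=2: ✗ (no rhs in [2,3])
  i=3: ✓ (rhs at j=4; lhs holds on [3,3])
  i=4: ✓ (rhs at j=4)
  i=5: ✓ (rhs at j=5)
  i=6: ✓ (rhs at j=7; lhs holds on [6,6])
  i=7: ✓ (rhs at j=7)
  i=8: ✗ (no rhs in [8,9])
  i=9: ✗ (lhs fails at k=9 before rhs at j=10)
  i=10: ✓ (rhs at j=10)

3, 4, 5, 6, 7, 10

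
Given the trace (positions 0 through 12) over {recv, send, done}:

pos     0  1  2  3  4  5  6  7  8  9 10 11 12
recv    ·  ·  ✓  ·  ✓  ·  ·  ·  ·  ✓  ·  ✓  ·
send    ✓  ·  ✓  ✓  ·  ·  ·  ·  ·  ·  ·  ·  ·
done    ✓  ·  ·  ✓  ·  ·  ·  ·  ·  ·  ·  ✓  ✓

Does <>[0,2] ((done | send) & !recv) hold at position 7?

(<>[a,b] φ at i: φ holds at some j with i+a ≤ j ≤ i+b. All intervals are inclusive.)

False

Check ((done | send) & !recv) at each j in [7,9]:
  j=7: false
  j=8: false
  j=9: false
No position in the window satisfies it → formula fails.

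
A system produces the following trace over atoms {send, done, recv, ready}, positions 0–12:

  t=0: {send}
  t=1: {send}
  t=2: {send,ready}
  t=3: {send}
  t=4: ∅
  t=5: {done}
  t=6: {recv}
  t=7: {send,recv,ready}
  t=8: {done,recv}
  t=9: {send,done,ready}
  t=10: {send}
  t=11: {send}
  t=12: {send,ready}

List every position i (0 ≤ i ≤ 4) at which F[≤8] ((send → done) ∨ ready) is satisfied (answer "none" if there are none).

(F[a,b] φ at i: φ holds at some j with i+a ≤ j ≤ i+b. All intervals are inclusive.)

Evaluate at each i in [0,4]:
  i=0: ✓ (witness j=2)
  i=1: ✓ (witness j=2)
  i=2: ✓ (witness j=2)
  i=3: ✓ (witness j=4)
  i=4: ✓ (witness j=4)

0, 1, 2, 3, 4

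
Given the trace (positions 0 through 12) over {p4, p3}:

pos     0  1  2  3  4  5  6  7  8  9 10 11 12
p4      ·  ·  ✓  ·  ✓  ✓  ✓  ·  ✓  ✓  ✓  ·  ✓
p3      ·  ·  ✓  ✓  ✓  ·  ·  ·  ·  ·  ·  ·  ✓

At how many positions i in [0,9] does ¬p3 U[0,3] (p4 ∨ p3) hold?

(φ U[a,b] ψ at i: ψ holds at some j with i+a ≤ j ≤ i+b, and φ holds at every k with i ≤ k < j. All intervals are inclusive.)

10

Evaluate at each i in [0,9]:
  i=0: ✓ (rhs at j=2; lhs holds on [0,1])
  i=1: ✓ (rhs at j=2; lhs holds on [1,1])
  i=2: ✓ (rhs at j=2)
  i=3: ✓ (rhs at j=3)
  i=4: ✓ (rhs at j=4)
  i=5: ✓ (rhs at j=5)
  i=6: ✓ (rhs at j=6)
  i=7: ✓ (rhs at j=8; lhs holds on [7,7])
  i=8: ✓ (rhs at j=8)
  i=9: ✓ (rhs at j=9)
Positions where it holds: {0, 1, 2, 3, 4, 5, 6, 7, 8, 9} → 10.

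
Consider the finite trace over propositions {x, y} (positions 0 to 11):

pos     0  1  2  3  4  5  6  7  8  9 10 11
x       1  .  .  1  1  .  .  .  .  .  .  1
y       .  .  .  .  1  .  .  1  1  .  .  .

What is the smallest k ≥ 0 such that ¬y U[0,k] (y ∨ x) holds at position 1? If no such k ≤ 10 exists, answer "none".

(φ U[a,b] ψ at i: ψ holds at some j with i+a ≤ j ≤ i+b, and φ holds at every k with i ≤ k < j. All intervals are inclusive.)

2

Need earliest j ≥ 1 with (y ∨ x), and ¬y at every k in [1,j-1].
  j=1: rhs fails.
  j=2: rhs fails.
  j=3: rhs holds; lhs holds on [1,2]. k = 2.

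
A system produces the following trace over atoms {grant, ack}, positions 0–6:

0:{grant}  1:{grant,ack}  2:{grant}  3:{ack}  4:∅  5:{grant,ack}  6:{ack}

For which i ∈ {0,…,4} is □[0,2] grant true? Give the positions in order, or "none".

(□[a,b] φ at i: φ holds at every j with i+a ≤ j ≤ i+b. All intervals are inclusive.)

0

Evaluate at each i in [0,4]:
  i=0: ✓ (all of [0,2])
  i=1: ✗ (fails at j=3)
  i=2: ✗ (fails at j=3)
  i=3: ✗ (fails at j=3)
  i=4: ✗ (fails at j=4)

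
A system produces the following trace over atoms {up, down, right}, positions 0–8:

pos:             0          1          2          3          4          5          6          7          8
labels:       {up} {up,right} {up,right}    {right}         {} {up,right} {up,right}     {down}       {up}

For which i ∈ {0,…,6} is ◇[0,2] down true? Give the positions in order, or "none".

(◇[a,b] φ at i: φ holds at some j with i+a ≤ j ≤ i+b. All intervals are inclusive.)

5, 6

Evaluate at each i in [0,6]:
  i=0: ✗ (none in [0,2])
  i=1: ✗ (none in [1,3])
  i=2: ✗ (none in [2,4])
  i=3: ✗ (none in [3,5])
  i=4: ✗ (none in [4,6])
  i=5: ✓ (witness j=7)
  i=6: ✓ (witness j=7)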